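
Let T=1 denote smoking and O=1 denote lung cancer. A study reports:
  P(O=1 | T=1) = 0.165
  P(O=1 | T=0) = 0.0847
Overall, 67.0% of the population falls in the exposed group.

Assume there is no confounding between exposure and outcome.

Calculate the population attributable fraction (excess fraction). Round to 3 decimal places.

PAF ≈ 0.388

Let p₁ = 0.165, p₀ = 0.0847.
Overall risk P(Y=1) = π·p₁ + (1−π)·p₀ = 0.67×0.165 + 0.33×0.0847 = 0.1385.
Under exogeneity, PAF = [P(Y=1) − p₀] / P(Y=1).
PAF = (0.1385 − 0.0847) / 0.1385 ≈ 0.3885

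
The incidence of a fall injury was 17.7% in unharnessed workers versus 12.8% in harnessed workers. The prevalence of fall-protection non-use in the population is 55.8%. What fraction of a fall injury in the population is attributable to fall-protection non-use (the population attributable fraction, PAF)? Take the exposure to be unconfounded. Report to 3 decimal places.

PAF ≈ 0.176

p₁ = 0.177, p₀ = 0.128.
Overall risk P(Y=1) = π·p₁ + (1−π)·p₀ = 0.558×0.177 + 0.442×0.128 = 0.15534.
Under exogeneity, PAF = [P(Y=1) − p₀] / P(Y=1).
PAF = (0.15534 − 0.128) / 0.15534 ≈ 0.1760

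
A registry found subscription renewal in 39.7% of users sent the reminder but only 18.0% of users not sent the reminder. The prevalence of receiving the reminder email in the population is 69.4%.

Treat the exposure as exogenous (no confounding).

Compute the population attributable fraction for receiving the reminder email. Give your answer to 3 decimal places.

PAF ≈ 0.456

p₁ = 0.397, p₀ = 0.18.
Overall risk P(Y=1) = π·p₁ + (1−π)·p₀ = 0.694×0.397 + 0.306×0.18 = 0.3306.
Under exogeneity, PAF = [P(Y=1) − p₀] / P(Y=1).
PAF = (0.3306 − 0.18) / 0.3306 ≈ 0.4555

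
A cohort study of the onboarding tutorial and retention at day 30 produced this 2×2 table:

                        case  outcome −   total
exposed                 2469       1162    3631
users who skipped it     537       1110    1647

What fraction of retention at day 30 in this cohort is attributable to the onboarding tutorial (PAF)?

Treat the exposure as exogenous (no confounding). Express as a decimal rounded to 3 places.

p₁ = P(outcome | exposed) = 2469/3631 = 0.67998
p₀ = P(outcome | unexposed) = 537/1647 = 0.32605
Exposure prevalence π = 3631/5278 = 0.68795; overall risk P(Y=1) = 0.56953.
Under exogeneity, PAF = [P(Y=1) − p₀]/P(Y=1).
PAF = (0.56953 − 0.32605) / 0.56953 ≈ 0.4275

PAF ≈ 0.428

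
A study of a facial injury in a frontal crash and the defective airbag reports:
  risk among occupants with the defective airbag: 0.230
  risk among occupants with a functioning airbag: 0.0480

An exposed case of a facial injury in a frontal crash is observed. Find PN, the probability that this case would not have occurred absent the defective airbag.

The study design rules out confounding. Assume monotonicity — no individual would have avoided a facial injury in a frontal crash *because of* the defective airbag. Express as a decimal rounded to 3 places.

PN ≈ 0.791

Let p₁ = 0.23, p₀ = 0.048.
Under exogeneity and monotonicity, PN = (p₁ − p₀) / p₁.
PN = (0.23 − 0.048) / 0.23 = 0.182 / 0.23 ≈ 0.7913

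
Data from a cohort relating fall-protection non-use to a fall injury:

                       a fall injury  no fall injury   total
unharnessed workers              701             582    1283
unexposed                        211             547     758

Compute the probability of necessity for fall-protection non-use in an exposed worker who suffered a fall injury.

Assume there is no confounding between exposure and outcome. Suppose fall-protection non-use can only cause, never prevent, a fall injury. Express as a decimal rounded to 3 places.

p₁ = P(outcome | exposed) = 701/1283 = 0.54638
p₀ = P(outcome | unexposed) = 211/758 = 0.27836
Under exogeneity and monotonicity, PN = (p₁ − p₀) / p₁.
PN = (0.54638 − 0.27836) / 0.54638 = 0.26801 / 0.54638 ≈ 0.4905

PN ≈ 0.491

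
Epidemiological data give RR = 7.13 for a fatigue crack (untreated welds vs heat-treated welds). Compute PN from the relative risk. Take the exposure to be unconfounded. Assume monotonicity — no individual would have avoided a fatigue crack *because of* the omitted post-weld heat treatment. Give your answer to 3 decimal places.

Under exogeneity and monotonicity, PN = (RR − 1) / RR = 1 − 1/RR.
PN = (7.13 − 1) / 7.13 = 6.13 / 7.13 ≈ 0.8597

PN ≈ 0.860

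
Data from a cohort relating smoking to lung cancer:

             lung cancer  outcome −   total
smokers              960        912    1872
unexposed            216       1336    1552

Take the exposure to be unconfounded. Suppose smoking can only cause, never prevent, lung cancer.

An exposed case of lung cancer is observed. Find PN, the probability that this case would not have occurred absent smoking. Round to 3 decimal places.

PN ≈ 0.729

p₁ = P(outcome | exposed) = 960/1872 = 0.51282
p₀ = P(outcome | unexposed) = 216/1552 = 0.13918
Under exogeneity and monotonicity, PN = (p₁ − p₀)/p₁.
PN = (0.51282 − 0.13918) / 0.51282 ≈ 0.7286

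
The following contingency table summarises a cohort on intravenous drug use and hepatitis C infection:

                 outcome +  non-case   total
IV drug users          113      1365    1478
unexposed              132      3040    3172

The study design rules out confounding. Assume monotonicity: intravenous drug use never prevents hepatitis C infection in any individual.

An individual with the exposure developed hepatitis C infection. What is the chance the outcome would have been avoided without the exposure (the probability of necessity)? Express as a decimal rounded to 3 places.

PN ≈ 0.456

p₁ = P(outcome | exposed) = 113/1478 = 0.076455
p₀ = P(outcome | unexposed) = 132/3172 = 0.041614
Under exogeneity and monotonicity, PN = (p₁ − p₀) / p₁.
PN = (0.076455 − 0.041614) / 0.076455 = 0.034841 / 0.076455 ≈ 0.4557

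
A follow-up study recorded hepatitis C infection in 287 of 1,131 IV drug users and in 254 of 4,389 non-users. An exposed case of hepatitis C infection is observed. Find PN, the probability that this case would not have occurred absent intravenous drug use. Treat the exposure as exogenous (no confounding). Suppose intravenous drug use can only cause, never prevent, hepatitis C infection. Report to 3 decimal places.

PN ≈ 0.772

p₁ = P(outcome | exposed) = 287/1131 = 0.25376
p₀ = P(outcome | unexposed) = 254/4389 = 0.057872
Under exogeneity and monotonicity, PN = (p₁ − p₀) / p₁.
PN = (0.25376 − 0.057872) / 0.25376 = 0.19589 / 0.25376 ≈ 0.7719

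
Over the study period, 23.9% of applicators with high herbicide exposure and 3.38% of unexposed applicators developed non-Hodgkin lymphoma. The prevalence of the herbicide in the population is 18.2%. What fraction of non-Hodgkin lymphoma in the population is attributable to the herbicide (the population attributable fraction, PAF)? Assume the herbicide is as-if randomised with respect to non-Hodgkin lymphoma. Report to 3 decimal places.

PAF ≈ 0.525

p₁ = 0.239, p₀ = 0.0338.
Overall risk P(Y=1) = π·p₁ + (1−π)·p₀ = 0.182×0.239 + 0.818×0.0338 = 0.071146.
Under exogeneity, PAF = [P(Y=1) − p₀] / P(Y=1).
PAF = (0.071146 − 0.0338) / 0.071146 ≈ 0.5249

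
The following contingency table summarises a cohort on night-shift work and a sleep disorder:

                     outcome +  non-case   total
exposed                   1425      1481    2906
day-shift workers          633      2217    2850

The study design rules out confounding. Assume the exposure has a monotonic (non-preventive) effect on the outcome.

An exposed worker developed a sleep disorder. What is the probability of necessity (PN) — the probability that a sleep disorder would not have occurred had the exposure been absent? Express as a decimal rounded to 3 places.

PN ≈ 0.547

p₁ = P(outcome | exposed) = 1425/2906 = 0.49036
p₀ = P(outcome | unexposed) = 633/2850 = 0.22211
Under exogeneity and monotonicity, PN = (p₁ − p₀)/p₁.
PN = (0.49036 − 0.22211) / 0.49036 ≈ 0.5471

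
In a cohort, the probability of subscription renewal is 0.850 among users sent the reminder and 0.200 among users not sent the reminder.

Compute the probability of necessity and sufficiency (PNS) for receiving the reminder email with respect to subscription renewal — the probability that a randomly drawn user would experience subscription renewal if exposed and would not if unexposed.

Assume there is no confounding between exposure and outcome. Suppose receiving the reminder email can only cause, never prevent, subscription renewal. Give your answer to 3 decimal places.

PNS ≈ 0.650

Let p₁ = 0.85, p₀ = 0.2.
Under exogeneity and monotonicity, PNS = p₁ − p₀.
PNS = 0.85 − 0.2 = 0.65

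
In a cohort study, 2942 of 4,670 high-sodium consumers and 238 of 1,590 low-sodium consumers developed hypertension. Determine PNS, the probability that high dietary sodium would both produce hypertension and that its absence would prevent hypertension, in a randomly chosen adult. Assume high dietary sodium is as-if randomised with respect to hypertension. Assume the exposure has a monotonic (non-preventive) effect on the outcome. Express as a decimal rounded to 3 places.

PNS ≈ 0.480

p₁ = P(outcome | exposed) = 2942/4670 = 0.62998
p₀ = P(outcome | unexposed) = 238/1590 = 0.14969
Under exogeneity and monotonicity, PNS = p₁ − p₀.
PNS = 0.62998 − 0.14969 = 0.48029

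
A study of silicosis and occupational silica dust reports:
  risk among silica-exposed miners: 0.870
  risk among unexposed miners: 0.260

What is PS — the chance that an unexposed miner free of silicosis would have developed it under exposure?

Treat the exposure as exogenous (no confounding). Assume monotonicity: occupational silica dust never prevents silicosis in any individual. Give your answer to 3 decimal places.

Let p₁ = 0.87, p₀ = 0.26.
Under exogeneity and monotonicity, PS = (p₁ − p₀) / (1 − p₀).
PS = (0.87 − 0.26) / (1 − 0.26) = 0.61 / 0.74 ≈ 0.8243

PS ≈ 0.824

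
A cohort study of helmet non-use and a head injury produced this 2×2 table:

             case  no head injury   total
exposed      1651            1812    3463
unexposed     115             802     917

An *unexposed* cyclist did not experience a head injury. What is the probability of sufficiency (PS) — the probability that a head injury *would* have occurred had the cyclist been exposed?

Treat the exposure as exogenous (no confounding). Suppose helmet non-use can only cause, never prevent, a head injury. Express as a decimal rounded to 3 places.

p₁ = P(outcome | exposed) = 1651/3463 = 0.47675
p₀ = P(outcome | unexposed) = 115/917 = 0.12541
Under exogeneity and monotonicity, PS = (p₁ − p₀) / (1 − p₀).
PS = (0.47675 − 0.12541) / (1 − 0.12541) = 0.35135 / 0.87459 ≈ 0.4017

PS ≈ 0.402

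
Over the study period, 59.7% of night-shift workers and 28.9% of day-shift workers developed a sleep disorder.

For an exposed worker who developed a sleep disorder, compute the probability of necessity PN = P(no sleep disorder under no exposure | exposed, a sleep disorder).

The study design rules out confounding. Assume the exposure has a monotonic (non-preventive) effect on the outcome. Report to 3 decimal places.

PN ≈ 0.516

p₁ = 0.597, p₀ = 0.289.
Under exogeneity and monotonicity, PN = (p₁ − p₀) / p₁.
PN = (0.597 − 0.289) / 0.597 = 0.308 / 0.597 ≈ 0.5159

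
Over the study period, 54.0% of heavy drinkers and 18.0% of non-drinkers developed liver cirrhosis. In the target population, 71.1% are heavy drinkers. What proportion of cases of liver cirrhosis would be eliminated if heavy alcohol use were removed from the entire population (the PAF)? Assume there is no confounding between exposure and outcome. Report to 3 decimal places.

PAF ≈ 0.587

p₁ = 0.54, p₀ = 0.18.
Overall risk P(Y=1) = π·p₁ + (1−π)·p₀ = 0.711×0.54 + 0.289×0.18 = 0.43596.
Under exogeneity, PAF = [P(Y=1) − p₀] / P(Y=1).
PAF = (0.43596 − 0.18) / 0.43596 ≈ 0.5871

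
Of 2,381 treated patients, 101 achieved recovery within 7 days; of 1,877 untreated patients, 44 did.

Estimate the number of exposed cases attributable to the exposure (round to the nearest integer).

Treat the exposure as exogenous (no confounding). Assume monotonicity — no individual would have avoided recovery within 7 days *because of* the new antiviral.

p₁ = P(outcome | exposed) = 101/2381 = 0.042419
p₀ = P(outcome | unexposed) = 44/1877 = 0.023442
PN = (p₁ − p₀)/p₁ = (0.042419 − 0.023442) / 0.042419 ≈ 0.44738.
Attributable cases ≈ PN × (exposed cases) = 0.44738 × 101 ≈ 45.19.

about 45 cases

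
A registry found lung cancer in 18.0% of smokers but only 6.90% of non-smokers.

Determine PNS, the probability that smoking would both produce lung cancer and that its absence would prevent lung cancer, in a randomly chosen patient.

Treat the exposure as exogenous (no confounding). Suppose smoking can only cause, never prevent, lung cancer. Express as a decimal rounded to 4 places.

PNS ≈ 0.1110

p₁ = 0.18, p₀ = 0.069.
Under exogeneity and monotonicity, PNS = p₁ − p₀.
PNS = 0.18 − 0.069 = 0.111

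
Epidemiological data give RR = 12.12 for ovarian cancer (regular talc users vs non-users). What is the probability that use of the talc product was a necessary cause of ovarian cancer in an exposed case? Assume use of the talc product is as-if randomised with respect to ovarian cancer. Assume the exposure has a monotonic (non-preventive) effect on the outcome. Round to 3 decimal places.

Under exogeneity and monotonicity, PN = (RR − 1) / RR = 1 − 1/RR.
PN = (12.12 − 1) / 12.12 = 11.12 / 12.12 ≈ 0.9175

PN ≈ 0.917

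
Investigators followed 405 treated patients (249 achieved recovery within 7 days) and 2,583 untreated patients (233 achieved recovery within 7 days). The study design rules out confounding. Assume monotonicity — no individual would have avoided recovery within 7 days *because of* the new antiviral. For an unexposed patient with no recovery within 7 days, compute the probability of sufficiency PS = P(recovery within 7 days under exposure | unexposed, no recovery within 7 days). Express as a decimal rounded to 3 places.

p₁ = P(outcome | exposed) = 249/405 = 0.61481
p₀ = P(outcome | unexposed) = 233/2583 = 0.090205
Under exogeneity and monotonicity, PS = (p₁ − p₀) / (1 − p₀).
PS = (0.61481 − 0.090205) / (1 − 0.090205) = 0.52461 / 0.90979 ≈ 0.5766

PS ≈ 0.577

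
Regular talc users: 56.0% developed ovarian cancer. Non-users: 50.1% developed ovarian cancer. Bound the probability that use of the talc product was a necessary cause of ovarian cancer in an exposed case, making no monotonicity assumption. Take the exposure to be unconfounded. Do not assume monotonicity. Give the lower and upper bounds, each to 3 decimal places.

p₁ = 0.56, p₀ = 0.501.
Under exogeneity alone the bounds on PN are max{0,(p₁−p₀)/p₁} ≤ PN ≤ min{1,(1−p₀)/p₁}.
  lower = (p₁ − p₀)/p₁ = 0.059 / 0.56 ≈ 0.1054
  upper = min{1, (1 − p₀)/p₁} = 0.499 / 0.56 ≈ 0.8911

0.105 ≤ PN ≤ 0.891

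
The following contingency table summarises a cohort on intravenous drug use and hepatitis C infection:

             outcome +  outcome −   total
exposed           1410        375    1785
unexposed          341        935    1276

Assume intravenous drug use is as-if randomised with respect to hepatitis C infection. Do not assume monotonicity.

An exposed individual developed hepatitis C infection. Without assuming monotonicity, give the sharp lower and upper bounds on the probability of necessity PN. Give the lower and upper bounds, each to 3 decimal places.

p₁ = P(outcome | exposed) = 1410/1785 = 0.78992
p₀ = P(outcome | unexposed) = 341/1276 = 0.26724
Under exogeneity alone the bounds on PN are max{0,(p₁−p₀)/p₁} ≤ PN ≤ min{1,(1−p₀)/p₁}.
  lower = (p₁ − p₀)/p₁ = 0.52267 / 0.78992 ≈ 0.6617
  upper = min{1, (1 − p₀)/p₁} = 0.73276 / 0.78992 ≈ 0.9276

0.662 ≤ PN ≤ 0.928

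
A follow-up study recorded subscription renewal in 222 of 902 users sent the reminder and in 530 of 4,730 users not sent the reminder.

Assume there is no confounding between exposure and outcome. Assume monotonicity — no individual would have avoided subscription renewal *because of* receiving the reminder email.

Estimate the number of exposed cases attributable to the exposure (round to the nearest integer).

p₁ = P(outcome | exposed) = 222/902 = 0.24612
p₀ = P(outcome | unexposed) = 530/4730 = 0.11205
PN = (p₁ − p₀)/p₁ = (0.24612 − 0.11205) / 0.24612 ≈ 0.54473.
Attributable cases ≈ PN × (exposed cases) = 0.54473 × 222 ≈ 120.93.

about 121 cases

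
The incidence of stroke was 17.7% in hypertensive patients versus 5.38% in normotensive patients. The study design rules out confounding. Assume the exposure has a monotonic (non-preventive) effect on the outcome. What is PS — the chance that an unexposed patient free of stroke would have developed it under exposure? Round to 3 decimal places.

PS ≈ 0.130

p₁ = 0.177, p₀ = 0.0538.
Under exogeneity and monotonicity, PS = (p₁ − p₀) / (1 − p₀).
PS = (0.177 − 0.0538) / (1 − 0.0538) = 0.1232 / 0.9462 ≈ 0.1302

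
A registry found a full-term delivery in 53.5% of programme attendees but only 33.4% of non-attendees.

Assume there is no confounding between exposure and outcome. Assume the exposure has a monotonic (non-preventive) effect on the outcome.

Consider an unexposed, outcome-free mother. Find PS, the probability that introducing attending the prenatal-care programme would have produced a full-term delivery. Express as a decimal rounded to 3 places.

PS ≈ 0.302

p₁ = 0.535, p₀ = 0.334.
Under exogeneity and monotonicity, PS = (p₁ − p₀) / (1 − p₀).
PS = (0.535 − 0.334) / (1 − 0.334) = 0.201 / 0.666 ≈ 0.3018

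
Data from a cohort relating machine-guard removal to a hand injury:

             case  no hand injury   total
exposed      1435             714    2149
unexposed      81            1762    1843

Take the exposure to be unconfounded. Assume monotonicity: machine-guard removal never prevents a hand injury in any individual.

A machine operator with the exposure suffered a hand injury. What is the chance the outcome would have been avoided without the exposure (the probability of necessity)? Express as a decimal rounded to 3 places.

p₁ = P(outcome | exposed) = 1435/2149 = 0.66775
p₀ = P(outcome | unexposed) = 81/1843 = 0.04395
Under exogeneity and monotonicity, PN = (p₁ − p₀) / p₁.
PN = (0.66775 − 0.04395) / 0.66775 = 0.6238 / 0.66775 ≈ 0.9342

PN ≈ 0.934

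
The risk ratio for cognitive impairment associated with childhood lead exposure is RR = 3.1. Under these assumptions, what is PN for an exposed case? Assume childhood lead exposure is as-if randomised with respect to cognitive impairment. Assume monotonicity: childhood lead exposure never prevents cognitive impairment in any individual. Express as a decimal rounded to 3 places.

Under exogeneity and monotonicity, PN = (RR − 1) / RR = 1 − 1/RR.
PN = (3.1 − 1) / 3.1 = 2.1 / 3.1 ≈ 0.6774

PN ≈ 0.677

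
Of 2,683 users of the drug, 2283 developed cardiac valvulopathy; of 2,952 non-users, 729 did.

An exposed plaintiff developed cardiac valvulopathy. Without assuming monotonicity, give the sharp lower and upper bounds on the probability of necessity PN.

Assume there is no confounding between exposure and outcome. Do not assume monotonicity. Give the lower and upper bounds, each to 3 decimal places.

p₁ = P(outcome | exposed) = 2283/2683 = 0.85091
p₀ = P(outcome | unexposed) = 729/2952 = 0.24695
Under exogeneity alone the bounds on PN are max{0,(p₁−p₀)/p₁} ≤ PN ≤ min{1,(1−p₀)/p₁}.
  lower = (p₁ − p₀)/p₁ = 0.60396 / 0.85091 ≈ 0.7098
  upper = min{1, (1 − p₀)/p₁} = 0.75305 / 0.85091 ≈ 0.8850

0.710 ≤ PN ≤ 0.885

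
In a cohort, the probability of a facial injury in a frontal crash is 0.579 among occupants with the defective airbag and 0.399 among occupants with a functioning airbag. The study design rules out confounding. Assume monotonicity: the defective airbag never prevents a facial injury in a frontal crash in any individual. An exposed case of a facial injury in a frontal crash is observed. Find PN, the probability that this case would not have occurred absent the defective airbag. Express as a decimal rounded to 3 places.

Let p₁ = 0.579, p₀ = 0.399.
Under exogeneity and monotonicity, PN = (p₁ − p₀) / p₁.
PN = (0.579 − 0.399) / 0.579 = 0.18 / 0.579 ≈ 0.3109

PN ≈ 0.311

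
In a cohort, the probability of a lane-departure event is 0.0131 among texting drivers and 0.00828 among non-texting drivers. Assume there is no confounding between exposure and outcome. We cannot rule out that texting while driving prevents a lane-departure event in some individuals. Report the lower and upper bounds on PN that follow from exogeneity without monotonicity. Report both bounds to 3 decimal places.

Let p₁ = 0.0131, p₀ = 0.00828.
Under exogeneity alone the bounds on PN are max{0,(p₁−p₀)/p₁} ≤ PN ≤ min{1,(1−p₀)/p₁}.
  lower = (p₁ − p₀)/p₁ = 0.00482 / 0.0131 ≈ 0.3679
  upper = min{1, (1 − p₀)/p₁} = 0.99172 / 0.0131 ≈ 75.7038 → capped at 1

0.368 ≤ PN ≤ 1.000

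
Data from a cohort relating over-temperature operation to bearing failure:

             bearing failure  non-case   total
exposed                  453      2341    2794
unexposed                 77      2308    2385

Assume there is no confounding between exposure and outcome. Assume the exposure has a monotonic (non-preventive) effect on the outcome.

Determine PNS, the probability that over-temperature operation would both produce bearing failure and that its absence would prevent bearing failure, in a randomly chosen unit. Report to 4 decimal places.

p₁ = P(outcome | exposed) = 453/2794 = 0.16213
p₀ = P(outcome | unexposed) = 77/2385 = 0.032285
Under exogeneity and monotonicity, PNS = p₁ − p₀.
PNS = 0.16213 − 0.032285 = 0.12985

PNS ≈ 0.1298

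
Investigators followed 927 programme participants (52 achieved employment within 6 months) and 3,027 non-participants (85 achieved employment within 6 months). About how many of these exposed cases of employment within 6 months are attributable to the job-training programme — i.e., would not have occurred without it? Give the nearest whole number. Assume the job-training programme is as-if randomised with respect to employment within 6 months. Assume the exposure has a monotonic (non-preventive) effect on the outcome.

p₁ = P(outcome | exposed) = 52/927 = 0.056095
p₀ = P(outcome | unexposed) = 85/3027 = 0.028081
PN = (p₁ − p₀)/p₁ = (0.056095 − 0.028081) / 0.056095 ≈ 0.49941.
Attributable cases ≈ PN × (exposed cases) = 0.49941 × 52 ≈ 25.97.

about 26 cases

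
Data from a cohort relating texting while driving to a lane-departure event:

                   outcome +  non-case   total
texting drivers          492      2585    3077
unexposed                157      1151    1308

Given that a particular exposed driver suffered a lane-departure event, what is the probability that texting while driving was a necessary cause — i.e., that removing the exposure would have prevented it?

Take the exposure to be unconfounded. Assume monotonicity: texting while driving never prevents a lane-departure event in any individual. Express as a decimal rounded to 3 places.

PN ≈ 0.249

p₁ = P(outcome | exposed) = 492/3077 = 0.1599
p₀ = P(outcome | unexposed) = 157/1308 = 0.12003
Under exogeneity and monotonicity, PN = (p₁ − p₀) / p₁.
PN = (0.1599 − 0.12003) / 0.1599 = 0.039865 / 0.1599 ≈ 0.2493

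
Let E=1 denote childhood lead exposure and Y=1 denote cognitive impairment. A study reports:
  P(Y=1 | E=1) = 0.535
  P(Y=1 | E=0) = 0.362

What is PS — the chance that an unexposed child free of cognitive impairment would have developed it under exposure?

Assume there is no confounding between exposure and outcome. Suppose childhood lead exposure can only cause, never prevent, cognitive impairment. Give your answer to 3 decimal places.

Let p₁ = 0.535, p₀ = 0.362.
Under exogeneity and monotonicity, PS = (p₁ − p₀) / (1 − p₀).
PS = (0.535 − 0.362) / (1 − 0.362) = 0.173 / 0.638 ≈ 0.2712

PS ≈ 0.271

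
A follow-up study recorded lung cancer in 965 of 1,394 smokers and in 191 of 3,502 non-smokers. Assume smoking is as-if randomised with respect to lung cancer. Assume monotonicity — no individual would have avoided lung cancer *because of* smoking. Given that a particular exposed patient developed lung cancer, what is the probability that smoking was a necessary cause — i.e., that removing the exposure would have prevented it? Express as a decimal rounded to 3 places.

p₁ = P(outcome | exposed) = 965/1394 = 0.69225
p₀ = P(outcome | unexposed) = 191/3502 = 0.05454
Under exogeneity and monotonicity, PN = (p₁ − p₀) / p₁.
PN = (0.69225 − 0.05454) / 0.69225 = 0.63771 / 0.69225 ≈ 0.9212

PN ≈ 0.921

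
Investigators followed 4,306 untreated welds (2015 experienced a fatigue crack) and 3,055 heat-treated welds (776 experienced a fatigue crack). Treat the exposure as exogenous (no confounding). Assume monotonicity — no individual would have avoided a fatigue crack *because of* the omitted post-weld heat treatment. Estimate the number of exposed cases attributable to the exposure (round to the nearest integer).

p₁ = P(outcome | exposed) = 2015/4306 = 0.46795
p₀ = P(outcome | unexposed) = 776/3055 = 0.25401
PN = (p₁ − p₀)/p₁ = (0.46795 − 0.25401) / 0.46795 ≈ 0.45719.
Attributable cases ≈ PN × (exposed cases) = 0.45719 × 2015 ≈ 921.23.

about 921 cases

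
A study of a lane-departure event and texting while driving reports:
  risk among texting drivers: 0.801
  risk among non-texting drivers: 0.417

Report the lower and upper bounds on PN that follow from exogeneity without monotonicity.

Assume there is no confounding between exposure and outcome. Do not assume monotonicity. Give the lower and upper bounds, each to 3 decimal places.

0.479 ≤ PN ≤ 0.728

Let p₁ = 0.801, p₀ = 0.417.
Under exogeneity alone the bounds on PN are max{0,(p₁−p₀)/p₁} ≤ PN ≤ min{1,(1−p₀)/p₁}.
  lower = (p₁ − p₀)/p₁ = 0.384 / 0.801 ≈ 0.4794
  upper = min{1, (1 − p₀)/p₁} = 0.583 / 0.801 ≈ 0.7278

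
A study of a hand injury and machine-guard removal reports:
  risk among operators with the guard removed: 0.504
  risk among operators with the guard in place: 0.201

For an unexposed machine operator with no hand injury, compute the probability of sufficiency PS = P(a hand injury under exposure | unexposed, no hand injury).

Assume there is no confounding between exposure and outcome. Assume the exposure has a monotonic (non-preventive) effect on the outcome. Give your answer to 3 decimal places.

Let p₁ = 0.504, p₀ = 0.201.
Under exogeneity and monotonicity, PS = (p₁ − p₀) / (1 − p₀).
PS = (0.504 − 0.201) / (1 − 0.201) = 0.303 / 0.799 ≈ 0.3792

PS ≈ 0.379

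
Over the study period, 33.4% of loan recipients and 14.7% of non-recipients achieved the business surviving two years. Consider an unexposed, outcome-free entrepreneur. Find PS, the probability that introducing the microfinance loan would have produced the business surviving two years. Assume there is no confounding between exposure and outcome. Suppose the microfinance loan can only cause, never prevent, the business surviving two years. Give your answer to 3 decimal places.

PS ≈ 0.219

p₁ = 0.334, p₀ = 0.147.
Under exogeneity and monotonicity, PS = (p₁ − p₀) / (1 − p₀).
PS = (0.334 − 0.147) / (1 − 0.147) = 0.187 / 0.853 ≈ 0.2192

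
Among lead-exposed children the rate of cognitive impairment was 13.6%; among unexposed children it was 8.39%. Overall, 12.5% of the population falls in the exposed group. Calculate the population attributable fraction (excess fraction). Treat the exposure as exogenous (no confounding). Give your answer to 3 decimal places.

PAF ≈ 0.072

p₁ = 0.136, p₀ = 0.0839.
Overall risk P(Y=1) = π·p₁ + (1−π)·p₀ = 0.125×0.136 + 0.875×0.0839 = 0.090413.
Under exogeneity, PAF = [P(Y=1) − p₀] / P(Y=1).
PAF = (0.090413 − 0.0839) / 0.090413 ≈ 0.0720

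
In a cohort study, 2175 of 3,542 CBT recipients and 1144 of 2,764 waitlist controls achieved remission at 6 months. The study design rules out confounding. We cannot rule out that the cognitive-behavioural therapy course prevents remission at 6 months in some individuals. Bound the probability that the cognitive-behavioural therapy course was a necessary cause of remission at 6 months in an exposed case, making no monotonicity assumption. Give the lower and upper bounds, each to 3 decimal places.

p₁ = P(outcome | exposed) = 2175/3542 = 0.61406
p₀ = P(outcome | unexposed) = 1144/2764 = 0.41389
Under exogeneity alone the bounds on PN are max{0,(p₁−p₀)/p₁} ≤ PN ≤ min{1,(1−p₀)/p₁}.
  lower = (p₁ − p₀)/p₁ = 0.20017 / 0.61406 ≈ 0.3260
  upper = min{1, (1 − p₀)/p₁} = 0.58611 / 0.61406 ≈ 0.9545

0.326 ≤ PN ≤ 0.954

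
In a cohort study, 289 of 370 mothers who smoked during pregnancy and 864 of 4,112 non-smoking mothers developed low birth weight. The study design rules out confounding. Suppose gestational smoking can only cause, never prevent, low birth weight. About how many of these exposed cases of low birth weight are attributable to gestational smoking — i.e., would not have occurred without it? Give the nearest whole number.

p₁ = P(outcome | exposed) = 289/370 = 0.78108
p₀ = P(outcome | unexposed) = 864/4112 = 0.21012
PN = (p₁ − p₀)/p₁ = (0.78108 − 0.21012) / 0.78108 ≈ 0.73099.
Attributable cases ≈ PN × (exposed cases) = 0.73099 × 289 ≈ 211.26.

about 211 cases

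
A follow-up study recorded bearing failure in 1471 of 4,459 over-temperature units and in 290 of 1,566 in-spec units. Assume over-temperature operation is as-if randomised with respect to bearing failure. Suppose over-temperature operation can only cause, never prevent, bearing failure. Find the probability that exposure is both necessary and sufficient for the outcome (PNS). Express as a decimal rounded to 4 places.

p₁ = P(outcome | exposed) = 1471/4459 = 0.32989
p₀ = P(outcome | unexposed) = 290/1566 = 0.18519
Under exogeneity and monotonicity, PNS = p₁ − p₀.
PNS = 0.32989 − 0.18519 = 0.14471

PNS ≈ 0.1447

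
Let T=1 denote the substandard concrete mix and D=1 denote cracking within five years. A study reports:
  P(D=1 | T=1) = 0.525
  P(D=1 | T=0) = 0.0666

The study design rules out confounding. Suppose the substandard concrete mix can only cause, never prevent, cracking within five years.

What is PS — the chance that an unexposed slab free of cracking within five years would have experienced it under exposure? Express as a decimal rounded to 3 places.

PS ≈ 0.491

Let p₁ = 0.525, p₀ = 0.0666.
Under exogeneity and monotonicity, PS = (p₁ − p₀) / (1 − p₀).
PS = (0.525 − 0.0666) / (1 − 0.0666) = 0.4584 / 0.9334 ≈ 0.4911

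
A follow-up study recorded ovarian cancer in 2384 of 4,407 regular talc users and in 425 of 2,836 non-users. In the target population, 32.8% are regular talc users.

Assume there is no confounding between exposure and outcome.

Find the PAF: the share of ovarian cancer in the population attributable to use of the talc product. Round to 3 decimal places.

PAF ≈ 0.461

p₁ = P(outcome | exposed) = 2384/4407 = 0.54096
p₀ = P(outcome | unexposed) = 425/2836 = 0.14986
Overall risk P(Y=1) = π·p₁ + (1−π)·p₀ = 0.328×0.54096 + 0.672×0.14986 = 0.27814.
Under exogeneity, PAF = [P(Y=1) − p₀] / P(Y=1).
PAF = (0.27814 − 0.14986) / 0.27814 ≈ 0.4612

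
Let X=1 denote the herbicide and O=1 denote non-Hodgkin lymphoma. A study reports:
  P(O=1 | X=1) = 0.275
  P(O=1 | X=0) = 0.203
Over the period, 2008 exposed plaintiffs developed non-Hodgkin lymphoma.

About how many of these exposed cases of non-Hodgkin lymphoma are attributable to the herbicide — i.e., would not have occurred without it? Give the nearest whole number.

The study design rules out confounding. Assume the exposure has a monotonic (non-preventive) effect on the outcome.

about 526 cases

Let p₁ = 0.275, p₀ = 0.203.
PN = (p₁ − p₀)/p₁ = (0.275 − 0.203) / 0.275 ≈ 0.26182.
Attributable cases ≈ PN × (exposed cases) = 0.26182 × 2008 ≈ 525.73.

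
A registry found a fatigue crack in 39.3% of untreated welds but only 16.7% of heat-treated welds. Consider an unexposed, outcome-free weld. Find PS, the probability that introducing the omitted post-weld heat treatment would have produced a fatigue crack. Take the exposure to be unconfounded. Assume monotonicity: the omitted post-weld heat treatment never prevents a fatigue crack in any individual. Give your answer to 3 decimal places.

PS ≈ 0.271

p₁ = 0.393, p₀ = 0.167.
Under exogeneity and monotonicity, PS = (p₁ − p₀) / (1 − p₀).
PS = (0.393 − 0.167) / (1 − 0.167) = 0.226 / 0.833 ≈ 0.2713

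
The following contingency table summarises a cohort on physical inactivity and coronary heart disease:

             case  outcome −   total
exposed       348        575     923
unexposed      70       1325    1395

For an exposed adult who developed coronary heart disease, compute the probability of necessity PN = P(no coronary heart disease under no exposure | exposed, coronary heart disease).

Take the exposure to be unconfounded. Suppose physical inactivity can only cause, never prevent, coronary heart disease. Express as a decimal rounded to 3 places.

PN ≈ 0.867

p₁ = P(outcome | exposed) = 348/923 = 0.37703
p₀ = P(outcome | unexposed) = 70/1395 = 0.050179
Under exogeneity and monotonicity, PN = (p₁ − p₀) / p₁.
PN = (0.37703 − 0.050179) / 0.37703 = 0.32685 / 0.37703 ≈ 0.8669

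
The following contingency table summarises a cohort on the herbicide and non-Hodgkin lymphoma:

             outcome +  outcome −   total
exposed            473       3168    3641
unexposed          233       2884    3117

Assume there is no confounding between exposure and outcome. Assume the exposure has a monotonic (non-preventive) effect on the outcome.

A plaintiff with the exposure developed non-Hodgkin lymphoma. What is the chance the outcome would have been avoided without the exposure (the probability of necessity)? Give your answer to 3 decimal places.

PN ≈ 0.425

p₁ = P(outcome | exposed) = 473/3641 = 0.12991
p₀ = P(outcome | unexposed) = 233/3117 = 0.074751
Under exogeneity and monotonicity, PN = (p₁ − p₀)/p₁.
PN = (0.12991 − 0.074751) / 0.12991 ≈ 0.4246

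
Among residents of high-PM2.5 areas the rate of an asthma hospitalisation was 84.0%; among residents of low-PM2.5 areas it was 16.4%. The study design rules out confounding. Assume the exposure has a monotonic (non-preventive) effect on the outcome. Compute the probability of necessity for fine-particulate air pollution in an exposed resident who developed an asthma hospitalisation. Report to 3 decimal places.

PN ≈ 0.805

p₁ = 0.84, p₀ = 0.164.
Under exogeneity and monotonicity, PN = (p₁ − p₀) / p₁.
PN = (0.84 − 0.164) / 0.84 = 0.676 / 0.84 ≈ 0.8048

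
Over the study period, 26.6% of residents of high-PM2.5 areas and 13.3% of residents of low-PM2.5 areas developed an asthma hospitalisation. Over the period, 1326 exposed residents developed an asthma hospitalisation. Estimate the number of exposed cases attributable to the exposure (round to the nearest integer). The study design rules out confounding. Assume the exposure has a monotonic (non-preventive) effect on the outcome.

p₁ = 0.266, p₀ = 0.133.
PN = (p₁ − p₀)/p₁ = (0.266 − 0.133) / 0.266 ≈ 0.50000.
Attributable cases ≈ PN × (exposed cases) = 0.50000 × 1326 ≈ 663.00.

about 663 cases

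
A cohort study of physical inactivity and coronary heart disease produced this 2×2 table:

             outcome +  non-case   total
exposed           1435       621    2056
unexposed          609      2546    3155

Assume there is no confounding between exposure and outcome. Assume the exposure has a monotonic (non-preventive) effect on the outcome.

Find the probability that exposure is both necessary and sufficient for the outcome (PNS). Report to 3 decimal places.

p₁ = P(outcome | exposed) = 1435/2056 = 0.69796
p₀ = P(outcome | unexposed) = 609/3155 = 0.19303
Under exogeneity and monotonicity, PNS = p₁ − p₀.
PNS = 0.69796 − 0.19303 = 0.50493

PNS ≈ 0.505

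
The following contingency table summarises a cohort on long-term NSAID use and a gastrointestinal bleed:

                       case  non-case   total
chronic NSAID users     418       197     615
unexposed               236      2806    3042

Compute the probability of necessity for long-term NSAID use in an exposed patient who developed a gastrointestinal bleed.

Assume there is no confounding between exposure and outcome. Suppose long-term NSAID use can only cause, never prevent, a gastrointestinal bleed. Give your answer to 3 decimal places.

PN ≈ 0.886

p₁ = P(outcome | exposed) = 418/615 = 0.67967
p₀ = P(outcome | unexposed) = 236/3042 = 0.077581
Under exogeneity and monotonicity, PN = (p₁ − p₀)/p₁.
PN = (0.67967 − 0.077581) / 0.67967 ≈ 0.8859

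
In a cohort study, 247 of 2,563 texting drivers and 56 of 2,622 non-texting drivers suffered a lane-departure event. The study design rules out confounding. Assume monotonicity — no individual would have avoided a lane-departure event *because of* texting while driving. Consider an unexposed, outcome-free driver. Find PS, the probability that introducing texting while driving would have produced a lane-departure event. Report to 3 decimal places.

PS ≈ 0.077

p₁ = P(outcome | exposed) = 247/2563 = 0.096371
p₀ = P(outcome | unexposed) = 56/2622 = 0.021358
Under exogeneity and monotonicity, PS = (p₁ − p₀) / (1 − p₀).
PS = (0.096371 − 0.021358) / (1 − 0.021358) = 0.075014 / 0.97864 ≈ 0.0767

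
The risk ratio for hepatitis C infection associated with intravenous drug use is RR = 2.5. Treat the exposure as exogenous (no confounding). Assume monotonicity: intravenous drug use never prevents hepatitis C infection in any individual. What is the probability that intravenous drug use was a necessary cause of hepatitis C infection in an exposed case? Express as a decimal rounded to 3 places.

PN ≈ 0.600

Under exogeneity and monotonicity, PN = (RR − 1) / RR = 1 − 1/RR.
PN = (2.5 − 1) / 2.5 = 1.5 / 2.5 ≈ 0.6000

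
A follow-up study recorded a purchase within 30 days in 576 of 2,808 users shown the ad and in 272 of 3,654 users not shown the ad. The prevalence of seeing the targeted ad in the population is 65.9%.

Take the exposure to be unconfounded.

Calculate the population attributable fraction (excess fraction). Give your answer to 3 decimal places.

p₁ = P(outcome | exposed) = 576/2808 = 0.20513
p₀ = P(outcome | unexposed) = 272/3654 = 0.074439
Overall risk P(Y=1) = π·p₁ + (1−π)·p₀ = 0.659×0.20513 + 0.341×0.074439 = 0.16056.
Under exogeneity, PAF = [P(Y=1) − p₀] / P(Y=1).
PAF = (0.16056 − 0.074439) / 0.16056 ≈ 0.5364

PAF ≈ 0.536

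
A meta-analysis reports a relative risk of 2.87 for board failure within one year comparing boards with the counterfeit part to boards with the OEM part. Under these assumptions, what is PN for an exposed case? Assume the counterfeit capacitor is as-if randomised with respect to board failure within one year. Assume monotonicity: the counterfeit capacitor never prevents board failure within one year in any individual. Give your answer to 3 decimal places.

PN ≈ 0.652

Under exogeneity and monotonicity, PN = (RR − 1) / RR = 1 − 1/RR.
PN = (2.87 − 1) / 2.87 = 1.87 / 2.87 ≈ 0.6516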